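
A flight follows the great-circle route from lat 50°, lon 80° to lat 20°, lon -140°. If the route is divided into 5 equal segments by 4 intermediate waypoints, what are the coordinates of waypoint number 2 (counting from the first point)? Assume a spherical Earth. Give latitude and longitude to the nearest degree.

Convert each endpoint to a unit vector on the sphere (x = cos φ cos λ, y = cos φ sin λ, z = sin φ).
The central angle between the endpoints is δ = arccos(p₁·p₂) ≈ 1.773 rad (101.6°).
Interpolate at f = 2/5 with slerp weights a = sin((1−f)δ)/sin δ ≈ 0.892, b = sin(fδ)/sin δ ≈ 0.665.
p = a·p₁ + b·p₂ ≈ (-0.379, 0.163, 0.911); φ = arcsin(p_z) ≈ 65.63°, λ = atan2(p_y, p_x) ≈ 156.68°.

≈ lat 66°, lon 157°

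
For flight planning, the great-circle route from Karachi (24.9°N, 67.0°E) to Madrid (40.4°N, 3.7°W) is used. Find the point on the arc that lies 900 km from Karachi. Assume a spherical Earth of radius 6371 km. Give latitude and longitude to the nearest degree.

≈ 29°N, 59°E

From cos δ = sin φ₁ sin φ₂ + cos φ₁ cos φ₂ cos Δλ, the central angle is δ ≈ 1.046 rad (59.9°). The total great-circle distance is δ·R ≈ 1.046 × 6371 ≈ 6663 km, so the target fraction is f = 900/6663 ≈ 0.135.
Interpolate at f ≈ 0.135 with slerp weights a = sin((1−f)δ)/sin δ ≈ 0.908, b = sin(fδ)/sin δ ≈ 0.163.
p = a·p₁ + b·p₂ ≈ (0.446, 0.751, 0.488); φ = arcsin(p_z) ≈ 29.21°, λ = atan2(p_y, p_x) ≈ 59.30°.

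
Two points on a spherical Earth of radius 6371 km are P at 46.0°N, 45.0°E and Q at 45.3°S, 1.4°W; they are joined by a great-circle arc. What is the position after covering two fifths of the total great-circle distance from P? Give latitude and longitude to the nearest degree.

Convert each endpoint to a unit vector on the sphere (x = cos φ cos λ, y = cos φ sin λ, z = sin φ).
The central angle between the endpoints is δ = arccos(p₁·p₂) ≈ 1.746 rad (100.0°).
Interpolate at f = 2/5 with slerp weights a = sin((1−f)δ)/sin δ ≈ 0.880, b = sin(fδ)/sin δ ≈ 0.653.
p = a·p₁ + b·p₂ ≈ (0.891, 0.421, 0.169); φ = arcsin(p_z) ≈ 9.71°, λ = atan2(p_y, p_x) ≈ 25.28°.

≈ 10°N, 25°E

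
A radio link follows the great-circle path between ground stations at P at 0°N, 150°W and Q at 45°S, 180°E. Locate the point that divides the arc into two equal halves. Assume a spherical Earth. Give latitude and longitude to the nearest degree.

≈ 23°S, 162°W

Write both endpoints as unit vectors p₁, p₂ with components (cos φ cos λ, cos φ sin λ, sin φ).
The central angle between the endpoints is δ = arccos(p₁·p₂) ≈ 0.912 rad (52.2°).
Interpolate at f = 1/2 with slerp weights a = sin((1−f)δ)/sin δ ≈ 0.557, b = sin(fδ)/sin δ ≈ 0.557.
p = a·p₁ + b·p₂ ≈ (-0.876, -0.278, -0.394); φ = arcsin(p_z) ≈ -23.19°, λ = atan2(p_y, p_x) ≈ -162.37°.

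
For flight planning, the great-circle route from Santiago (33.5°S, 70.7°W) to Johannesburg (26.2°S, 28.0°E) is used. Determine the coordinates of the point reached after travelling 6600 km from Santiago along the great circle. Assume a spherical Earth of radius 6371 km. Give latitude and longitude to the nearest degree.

≈ (37°S, 4°E)

The haversine formula gives a central angle δ ≈ 1.440 rad (82.5°) between the endpoints. The total great-circle distance is δ·R ≈ 1.440 × 6371 ≈ 9174 km, so the target fraction is f = 6600/9174 ≈ 0.719.
Interpolate at f ≈ 0.719 with slerp weights a = sin((1−f)δ)/sin δ ≈ 0.396, b = sin(fδ)/sin δ ≈ 0.868.
p = a·p₁ + b·p₂ ≈ (0.797, 0.054, -0.602); φ = arcsin(p_z) ≈ -37.01°, λ = atan2(p_y, p_x) ≈ 3.84°.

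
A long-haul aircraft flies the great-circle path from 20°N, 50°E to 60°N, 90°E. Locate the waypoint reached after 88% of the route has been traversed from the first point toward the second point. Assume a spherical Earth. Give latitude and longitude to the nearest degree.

≈ 56°N, 82°E

Write both endpoints as unit vectors p₁, p₂ with components (cos φ cos λ, cos φ sin λ, sin φ).
The central angle between the endpoints is δ = arccos(p₁·p₂) ≈ 0.855 rad (49.0°).
Interpolate at f = 0.88 with slerp weights a = sin((1−f)δ)/sin δ ≈ 0.136, b = sin(fδ)/sin δ ≈ 0.906.
p = a·p₁ + b·p₂ ≈ (0.082, 0.551, 0.831); φ = arcsin(p_z) ≈ 56.18°, λ = atan2(p_y, p_x) ≈ 81.53°.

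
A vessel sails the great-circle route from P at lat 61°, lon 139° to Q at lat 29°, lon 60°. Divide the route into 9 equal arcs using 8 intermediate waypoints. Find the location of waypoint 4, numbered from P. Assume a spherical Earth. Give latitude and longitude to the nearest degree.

From cos δ = sin φ₁ sin φ₂ + cos φ₁ cos φ₂ cos Δλ, the central angle is δ ≈ 1.041 rad (59.7°).
Interpolate at f = 4/9 with slerp weights a = sin((1−f)δ)/sin δ ≈ 0.634, b = sin(fδ)/sin δ ≈ 0.517.
p = a·p₁ + b·p₂ ≈ (-0.006, 0.593, 0.805); φ = arcsin(p_z) ≈ 53.60°, λ = atan2(p_y, p_x) ≈ 90.54°.

≈ lat 54°, lon 91°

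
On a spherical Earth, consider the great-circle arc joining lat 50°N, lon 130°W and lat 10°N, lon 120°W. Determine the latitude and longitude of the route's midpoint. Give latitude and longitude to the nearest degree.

From cos δ = sin φ₁ sin φ₂ + cos φ₁ cos φ₂ cos Δλ, the central angle is δ ≈ 0.713 rad (40.8°).
Interpolate at f = 1/2 with slerp weights a = sin((1−f)δ)/sin δ ≈ 0.534, b = sin(fδ)/sin δ ≈ 0.534.
p = a·p₁ + b·p₂ ≈ (-0.483, -0.718, 0.501); φ = arcsin(p_z) ≈ 30.09°, λ = atan2(p_y, p_x) ≈ -123.95°.

≈ lat 30°N, lon 124°W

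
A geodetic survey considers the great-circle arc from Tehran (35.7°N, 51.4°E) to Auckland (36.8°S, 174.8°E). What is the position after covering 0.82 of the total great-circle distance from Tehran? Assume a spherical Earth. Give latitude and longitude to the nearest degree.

Convert each endpoint to a unit vector on the sphere (x = cos φ cos λ, y = cos φ sin λ, z = sin φ).
The central angle between the endpoints is δ = arccos(p₁·p₂) ≈ 2.357 rad (135.0°).
Interpolate at f = 0.82 with slerp weights a = sin((1−f)δ)/sin δ ≈ 0.582, b = sin(fδ)/sin δ ≈ 1.323.
p = a·p₁ + b·p₂ ≈ (-0.760, 0.466, -0.453); φ = arcsin(p_z) ≈ -26.93°, λ = atan2(p_y, p_x) ≈ 148.51°.

≈ 27°S, 149°E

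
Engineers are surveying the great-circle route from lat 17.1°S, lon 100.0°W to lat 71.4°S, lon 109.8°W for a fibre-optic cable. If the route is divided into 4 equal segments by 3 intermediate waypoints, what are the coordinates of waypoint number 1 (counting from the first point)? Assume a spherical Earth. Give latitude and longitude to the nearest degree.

Write both endpoints as unit vectors p₁, p₂ with components (cos φ cos λ, cos φ sin λ, sin φ).
The central angle between the endpoints is δ = arccos(p₁·p₂) ≈ 0.953 rad (54.6°).
Interpolate at f = 1/4 with slerp weights a = sin((1−f)δ)/sin δ ≈ 0.804, b = sin(fδ)/sin δ ≈ 0.290.
p = a·p₁ + b·p₂ ≈ (-0.165, -0.844, -0.511); φ = arcsin(p_z) ≈ -30.72°, λ = atan2(p_y, p_x) ≈ -101.05°.

≈ lat 31°S, lon 101°W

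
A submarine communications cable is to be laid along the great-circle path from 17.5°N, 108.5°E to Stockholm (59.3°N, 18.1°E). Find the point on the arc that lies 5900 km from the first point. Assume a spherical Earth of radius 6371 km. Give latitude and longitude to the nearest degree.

≈ 56°N, 60°E

The haversine formula gives a central angle δ ≈ 1.313 rad (75.2°) between the endpoints. The total great-circle distance is δ·R ≈ 1.313 × 6371 ≈ 8364 km, so the target fraction is f = 5900/8364 ≈ 0.705.
Interpolate at f ≈ 0.705 with slerp weights a = sin((1−f)δ)/sin δ ≈ 0.390, b = sin(fδ)/sin δ ≈ 0.827.
p = a·p₁ + b·p₂ ≈ (0.283, 0.484, 0.828); φ = arcsin(p_z) ≈ 55.90°, λ = atan2(p_y, p_x) ≈ 59.67°.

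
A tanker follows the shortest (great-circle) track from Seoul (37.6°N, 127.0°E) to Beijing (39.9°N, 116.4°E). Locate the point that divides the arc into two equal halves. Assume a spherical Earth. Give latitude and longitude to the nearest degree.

Convert each endpoint to a unit vector on the sphere (x = cos φ cos λ, y = cos φ sin λ, z = sin φ).
The central angle between the endpoints is δ = arccos(p₁·p₂) ≈ 0.150 rad (8.6°).
Interpolate at f = 1/2 with slerp weights a = sin((1−f)δ)/sin δ ≈ 0.501, b = sin(fδ)/sin δ ≈ 0.501.
p = a·p₁ + b·p₂ ≈ (-0.410, 0.662, 0.628); φ = arcsin(p_z) ≈ 38.87°, λ = atan2(p_y, p_x) ≈ 121.79°.

≈ (39°N, 122°E)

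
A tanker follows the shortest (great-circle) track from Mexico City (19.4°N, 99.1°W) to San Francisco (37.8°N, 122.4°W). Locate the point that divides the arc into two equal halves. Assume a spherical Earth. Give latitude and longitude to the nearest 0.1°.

≈ 29.1°N, 109.7°W

Convert each endpoint to a unit vector on the sphere (x = cos φ cos λ, y = cos φ sin λ, z = sin φ).
The central angle between the endpoints is δ = arccos(p₁·p₂) ≈ 0.478 rad (27.4°).
Interpolate at f = 1/2 with slerp weights a = sin((1−f)δ)/sin δ ≈ 0.515, b = sin(fδ)/sin δ ≈ 0.515.
p = a·p₁ + b·p₂ ≈ (-0.295, -0.823, 0.486); φ = arcsin(p_z) ≈ 29.10°, λ = atan2(p_y, p_x) ≈ -109.71°.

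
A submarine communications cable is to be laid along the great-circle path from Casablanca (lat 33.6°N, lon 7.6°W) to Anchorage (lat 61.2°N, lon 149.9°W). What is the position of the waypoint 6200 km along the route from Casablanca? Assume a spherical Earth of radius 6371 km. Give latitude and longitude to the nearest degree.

Convert each endpoint to a unit vector on the sphere (x = cos φ cos λ, y = cos φ sin λ, z = sin φ).
The central angle between the endpoints is δ = arccos(p₁·p₂) ≈ 1.403 rad (80.4°). The total great-circle distance is δ·R ≈ 1.403 × 6371 ≈ 8936 km, so the target fraction is f = 6200/8936 ≈ 0.694.
Interpolate at f ≈ 0.694 with slerp weights a = sin((1−f)δ)/sin δ ≈ 0.422, b = sin(fδ)/sin δ ≈ 0.839.
p = a·p₁ + b·p₂ ≈ (-0.001, -0.249, 0.968); φ = arcsin(p_z) ≈ 75.58°, λ = atan2(p_y, p_x) ≈ -90.19°.

≈ lat 76°N, lon 90°W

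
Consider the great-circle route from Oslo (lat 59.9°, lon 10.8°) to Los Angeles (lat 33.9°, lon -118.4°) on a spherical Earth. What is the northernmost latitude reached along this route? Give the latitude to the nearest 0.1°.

The great circle lies in the plane with unit normal n̂ = (p₁ × p₂)/|p₁ × p₂|.
Here n̂_z ≈ -0.331; the vertex latitude is φ_max = arccos|n̂_z| ≈ 70.7°.
Check via Clairaut: cos φ_max = |cos φ₁| · sin C = cos(59.9°)·sin(41.2°) ≈ 0.331, again giving ≈ 70.7°.

≈ 70.7°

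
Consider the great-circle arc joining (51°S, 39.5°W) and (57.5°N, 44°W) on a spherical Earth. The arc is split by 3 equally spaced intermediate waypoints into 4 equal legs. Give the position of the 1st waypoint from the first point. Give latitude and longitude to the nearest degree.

Convert each endpoint to a unit vector on the sphere (x = cos φ cos λ, y = cos φ sin λ, z = sin φ).
The central angle between the endpoints is δ = arccos(p₁·p₂) ≈ 1.895 rad (108.6°).
Interpolate at f = 1/4 with slerp weights a = sin((1−f)δ)/sin δ ≈ 1.043, b = sin(fδ)/sin δ ≈ 0.481.
p = a·p₁ + b·p₂ ≈ (0.693, -0.597, -0.405); φ = arcsin(p_z) ≈ -23.88°, λ = atan2(p_y, p_x) ≈ -40.77°.

≈ (24°S, 41°W)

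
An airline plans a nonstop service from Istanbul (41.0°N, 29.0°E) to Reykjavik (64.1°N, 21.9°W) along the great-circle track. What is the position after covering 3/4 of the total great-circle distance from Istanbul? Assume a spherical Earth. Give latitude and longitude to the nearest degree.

From cos δ = sin φ₁ sin φ₂ + cos φ₁ cos φ₂ cos Δλ, the central angle is δ ≈ 0.647 rad (37.1°).
Interpolate at f = 3/4 with slerp weights a = sin((1−f)δ)/sin δ ≈ 0.267, b = sin(fδ)/sin δ ≈ 0.774.
p = a·p₁ + b·p₂ ≈ (0.490, -0.028, 0.871); φ = arcsin(p_z) ≈ 60.61°, λ = atan2(p_y, p_x) ≈ -3.31°.

≈ (61°N, 3°W)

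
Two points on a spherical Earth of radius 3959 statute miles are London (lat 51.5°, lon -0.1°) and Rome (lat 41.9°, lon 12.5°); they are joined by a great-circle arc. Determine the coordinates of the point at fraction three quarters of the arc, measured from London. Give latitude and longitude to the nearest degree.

≈ lat 44°, lon 10°

Convert each endpoint to a unit vector on the sphere (x = cos φ cos λ, y = cos φ sin λ, z = sin φ).
The central angle between the endpoints is δ = arccos(p₁·p₂) ≈ 0.225 rad (12.9°).
Interpolate at f = 3/4 with slerp weights a = sin((1−f)δ)/sin δ ≈ 0.252, b = sin(fδ)/sin δ ≈ 0.753.
p = a·p₁ + b·p₂ ≈ (0.704, 0.121, 0.700); φ = arcsin(p_z) ≈ 44.42°, λ = atan2(p_y, p_x) ≈ 9.75°.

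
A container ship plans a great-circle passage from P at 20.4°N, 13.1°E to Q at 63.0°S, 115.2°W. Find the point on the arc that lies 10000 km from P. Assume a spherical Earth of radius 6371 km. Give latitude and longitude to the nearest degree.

Write both endpoints as unit vectors p₁, p₂ with components (cos φ cos λ, cos φ sin λ, sin φ).
The central angle between the endpoints is δ = arccos(p₁·p₂) ≈ 2.183 rad (125.1°). The total great-circle distance is δ·R ≈ 2.183 × 6371 ≈ 13905 km, so the target fraction is f = 10000/13905 ≈ 0.719.
Interpolate at f ≈ 0.719 with slerp weights a = sin((1−f)δ)/sin δ ≈ 0.703, b = sin(fδ)/sin δ ≈ 1.222.
p = a·p₁ + b·p₂ ≈ (0.405, -0.353, -0.843); φ = arcsin(p_z) ≈ -57.51°, λ = atan2(p_y, p_x) ≈ -41.01°.

≈ 58°S, 41°W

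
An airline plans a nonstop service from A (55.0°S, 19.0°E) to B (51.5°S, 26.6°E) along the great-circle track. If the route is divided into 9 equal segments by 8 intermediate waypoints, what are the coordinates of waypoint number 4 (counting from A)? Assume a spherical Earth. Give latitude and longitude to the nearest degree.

≈ (54°S, 23°E)

Write both endpoints as unit vectors p₁, p₂ with components (cos φ cos λ, cos φ sin λ, sin φ).
The central angle between the endpoints is δ = arccos(p₁·p₂) ≈ 0.100 rad (5.7°).
Interpolate at f = 4/9 with slerp weights a = sin((1−f)δ)/sin δ ≈ 0.556, b = sin(fδ)/sin δ ≈ 0.445.
p = a·p₁ + b·p₂ ≈ (0.549, 0.228, -0.804); φ = arcsin(p_z) ≈ -53.50°, λ = atan2(p_y, p_x) ≈ 22.53°.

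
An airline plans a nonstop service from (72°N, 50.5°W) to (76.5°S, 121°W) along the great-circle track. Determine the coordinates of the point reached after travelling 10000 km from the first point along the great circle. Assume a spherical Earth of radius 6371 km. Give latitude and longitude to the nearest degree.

Convert each endpoint to a unit vector on the sphere (x = cos φ cos λ, y = cos φ sin λ, z = sin φ).
The central angle between the endpoints is δ = arccos(p₁·p₂) ≈ 2.692 rad (154.3°). The total great-circle distance is δ·R ≈ 2.692 × 6371 ≈ 17152 km, so the target fraction is f = 10000/17152 ≈ 0.583.
Interpolate at f ≈ 0.583 with slerp weights a = sin((1−f)δ)/sin δ ≈ 2.074, b = sin(fδ)/sin δ ≈ 2.302.
p = a·p₁ + b·p₂ ≈ (0.131, -0.955, -0.265); φ = arcsin(p_z) ≈ -15.39°, λ = atan2(p_y, p_x) ≈ -82.19°.

≈ (15°S, 82°W)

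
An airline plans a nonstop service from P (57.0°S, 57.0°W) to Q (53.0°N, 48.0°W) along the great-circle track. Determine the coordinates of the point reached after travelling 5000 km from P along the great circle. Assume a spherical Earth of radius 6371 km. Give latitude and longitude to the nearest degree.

Write both endpoints as unit vectors p₁, p₂ with components (cos φ cos λ, cos φ sin λ, sin φ).
The central angle between the endpoints is δ = arccos(p₁·p₂) ≈ 1.924 rad (110.2°). The total great-circle distance is δ·R ≈ 1.924 × 6371 ≈ 12259 km, so the target fraction is f = 5000/12259 ≈ 0.408.
Interpolate at f ≈ 0.408 with slerp weights a = sin((1−f)δ)/sin δ ≈ 0.968, b = sin(fδ)/sin δ ≈ 0.753.
p = a·p₁ + b·p₂ ≈ (0.591, -0.779, -0.210); φ = arcsin(p_z) ≈ -12.15°, λ = atan2(p_y, p_x) ≈ -52.84°.

≈ (12°S, 53°W)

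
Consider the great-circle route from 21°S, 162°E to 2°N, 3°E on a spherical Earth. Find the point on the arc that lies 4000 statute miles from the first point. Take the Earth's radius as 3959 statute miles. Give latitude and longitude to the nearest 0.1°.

≈ 44.4°S, 96.9°E

From cos δ = sin φ₁ sin φ₂ + cos φ₁ cos φ₂ cos Δλ, the central angle is δ ≈ 2.654 rad (152.1°). The total great-circle distance is δ·R ≈ 2.654 × 3959 ≈ 10508 mi, so the target fraction is f = 4000/10508 ≈ 0.381.
Interpolate at f ≈ 0.381 with slerp weights a = sin((1−f)δ)/sin δ ≈ 2.130, b = sin(fδ)/sin δ ≈ 1.809.
p = a·p₁ + b·p₂ ≈ (-0.086, 0.709, -0.700); φ = arcsin(p_z) ≈ -44.43°, λ = atan2(p_y, p_x) ≈ 96.90°.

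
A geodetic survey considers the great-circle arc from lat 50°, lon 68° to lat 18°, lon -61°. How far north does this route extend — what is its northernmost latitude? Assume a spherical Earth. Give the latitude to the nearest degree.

The great circle lies in the plane with unit normal n̂ = (p₁ × p₂)/|p₁ × p₂|.
Here n̂_z ≈ -0.480; the vertex latitude is φ_max = arccos|n̂_z| ≈ 61.3°.
Check via Clairaut: cos φ_max = |cos φ₁| · sin C = cos(50.0°)·sin(48.4°) ≈ 0.480, again giving ≈ 61.3°.

≈ 61°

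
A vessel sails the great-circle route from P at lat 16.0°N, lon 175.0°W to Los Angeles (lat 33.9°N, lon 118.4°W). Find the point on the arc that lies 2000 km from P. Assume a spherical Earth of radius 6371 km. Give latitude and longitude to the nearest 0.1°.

Write both endpoints as unit vectors p₁, p₂ with components (cos φ cos λ, cos φ sin λ, sin φ).
The central angle between the endpoints is δ = arccos(p₁·p₂) ≈ 0.936 rad (53.6°). The total great-circle distance is δ·R ≈ 0.936 × 6371 ≈ 5964 km, so the target fraction is f = 2000/5964 ≈ 0.335.
Interpolate at f ≈ 0.335 with slerp weights a = sin((1−f)δ)/sin δ ≈ 0.724, b = sin(fδ)/sin δ ≈ 0.383.
p = a·p₁ + b·p₂ ≈ (-0.844, -0.341, 0.413); φ = arcsin(p_z) ≈ 24.42°, λ = atan2(p_y, p_x) ≈ -158.03°.

≈ lat 24.4°N, lon 158.0°W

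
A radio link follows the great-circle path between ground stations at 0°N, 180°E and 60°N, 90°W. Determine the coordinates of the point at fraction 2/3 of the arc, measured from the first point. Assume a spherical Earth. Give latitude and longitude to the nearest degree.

The haversine formula gives a central angle δ ≈ 1.571 rad (90.0°) between the endpoints.
Interpolate at f = 2/3 with slerp weights a = sin((1−f)δ)/sin δ ≈ 0.500, b = sin(fδ)/sin δ ≈ 0.866.
p = a·p₁ + b·p₂ ≈ (-0.500, -0.433, 0.750); φ = arcsin(p_z) ≈ 48.59°, λ = atan2(p_y, p_x) ≈ -139.11°.

≈ 49°N, 139°W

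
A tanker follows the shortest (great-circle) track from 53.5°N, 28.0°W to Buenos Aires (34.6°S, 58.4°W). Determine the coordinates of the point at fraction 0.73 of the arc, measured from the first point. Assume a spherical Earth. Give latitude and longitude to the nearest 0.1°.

Convert each endpoint to a unit vector on the sphere (x = cos φ cos λ, y = cos φ sin λ, z = sin φ).
The central angle between the endpoints is δ = arccos(p₁·p₂) ≈ 1.605 rad (92.0°).
Interpolate at f = 0.73 with slerp weights a = sin((1−f)δ)/sin δ ≈ 0.420, b = sin(fδ)/sin δ ≈ 0.922.
p = a·p₁ + b·p₂ ≈ (0.618, -0.764, -0.186); φ = arcsin(p_z) ≈ -10.71°, λ = atan2(p_y, p_x) ≈ -51.01°.

≈ 10.7°S, 51.0°W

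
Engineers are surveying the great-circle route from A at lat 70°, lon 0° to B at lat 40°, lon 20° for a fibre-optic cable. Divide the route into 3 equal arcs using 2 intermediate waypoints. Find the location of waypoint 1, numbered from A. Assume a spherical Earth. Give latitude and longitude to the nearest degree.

Write both endpoints as unit vectors p₁, p₂ with components (cos φ cos λ, cos φ sin λ, sin φ).
The central angle between the endpoints is δ = arccos(p₁·p₂) ≈ 0.554 rad (31.8°).
Interpolate at f = 1/3 with slerp weights a = sin((1−f)δ)/sin δ ≈ 0.686, b = sin(fδ)/sin δ ≈ 0.349.
p = a·p₁ + b·p₂ ≈ (0.486, 0.091, 0.869); φ = arcsin(p_z) ≈ 60.36°, λ = atan2(p_y, p_x) ≈ 10.66°.

≈ lat 60°, lon 11°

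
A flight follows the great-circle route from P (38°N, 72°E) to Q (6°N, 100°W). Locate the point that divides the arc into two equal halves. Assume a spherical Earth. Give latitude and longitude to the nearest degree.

From cos δ = sin φ₁ sin φ₂ + cos φ₁ cos φ₂ cos Δλ, the central angle is δ ≈ 2.363 rad (135.4°).
Interpolate at f = 1/2 with slerp weights a = sin((1−f)δ)/sin δ ≈ 1.317, b = sin(fδ)/sin δ ≈ 1.317.
p = a·p₁ + b·p₂ ≈ (0.093, -0.303, 0.948); φ = arcsin(p_z) ≈ 71.52°, λ = atan2(p_y, p_x) ≈ -72.89°.

≈ (72°N, 73°W)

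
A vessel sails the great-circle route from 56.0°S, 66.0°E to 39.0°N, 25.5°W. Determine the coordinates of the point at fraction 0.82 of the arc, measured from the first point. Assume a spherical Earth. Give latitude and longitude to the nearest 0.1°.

≈ 21.4°N, 10.1°W

Write both endpoints as unit vectors p₁, p₂ with components (cos φ cos λ, cos φ sin λ, sin φ).
The central angle between the endpoints is δ = arccos(p₁·p₂) ≈ 2.133 rad (122.2°).
Interpolate at f = 0.82 with slerp weights a = sin((1−f)δ)/sin δ ≈ 0.443, b = sin(fδ)/sin δ ≈ 1.163.
p = a·p₁ + b·p₂ ≈ (0.917, -0.163, 0.365); φ = arcsin(p_z) ≈ 21.41°, λ = atan2(p_y, p_x) ≈ -10.08°.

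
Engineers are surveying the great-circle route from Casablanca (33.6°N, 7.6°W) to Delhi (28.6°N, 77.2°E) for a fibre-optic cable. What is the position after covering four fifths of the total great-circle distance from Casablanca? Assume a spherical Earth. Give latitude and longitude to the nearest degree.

From cos δ = sin φ₁ sin φ₂ + cos φ₁ cos φ₂ cos Δλ, the central angle is δ ≈ 1.233 rad (70.7°).
Interpolate at f = 4/5 with slerp weights a = sin((1−f)δ)/sin δ ≈ 0.259, b = sin(fδ)/sin δ ≈ 0.884.
p = a·p₁ + b·p₂ ≈ (0.386, 0.728, 0.566); φ = arcsin(p_z) ≈ 34.50°, λ = atan2(p_y, p_x) ≈ 62.10°.

≈ 34°N, 62°E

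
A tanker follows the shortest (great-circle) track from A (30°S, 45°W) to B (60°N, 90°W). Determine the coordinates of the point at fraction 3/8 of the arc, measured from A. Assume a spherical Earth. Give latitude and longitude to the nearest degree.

Write both endpoints as unit vectors p₁, p₂ with components (cos φ cos λ, cos φ sin λ, sin φ).
The central angle between the endpoints is δ = arccos(p₁·p₂) ≈ 1.698 rad (97.3°).
Interpolate at f = 3/8 with slerp weights a = sin((1−f)δ)/sin δ ≈ 0.880, b = sin(fδ)/sin δ ≈ 0.599.
p = a·p₁ + b·p₂ ≈ (0.539, -0.839, 0.079); φ = arcsin(p_z) ≈ 4.54°, λ = atan2(p_y, p_x) ≈ -57.27°.

≈ (5°N, 57°W)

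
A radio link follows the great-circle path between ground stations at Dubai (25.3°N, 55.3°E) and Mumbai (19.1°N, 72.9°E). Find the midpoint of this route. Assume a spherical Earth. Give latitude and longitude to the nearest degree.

From cos δ = sin φ₁ sin φ₂ + cos φ₁ cos φ₂ cos Δλ, the central angle is δ ≈ 0.304 rad (17.4°).
Interpolate at f = 1/2 with slerp weights a = sin((1−f)δ)/sin δ ≈ 0.506, b = sin(fδ)/sin δ ≈ 0.506.
p = a·p₁ + b·p₂ ≈ (0.401, 0.833, 0.382); φ = arcsin(p_z) ≈ 22.44°, λ = atan2(p_y, p_x) ≈ 64.30°.

≈ 22°N, 64°E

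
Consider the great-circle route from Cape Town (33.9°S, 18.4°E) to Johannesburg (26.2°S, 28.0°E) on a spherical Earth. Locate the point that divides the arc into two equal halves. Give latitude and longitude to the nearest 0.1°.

Convert each endpoint to a unit vector on the sphere (x = cos φ cos λ, y = cos φ sin λ, z = sin φ).
The central angle between the endpoints is δ = arccos(p₁·p₂) ≈ 0.198 rad (11.3°).
Interpolate at f = 1/2 with slerp weights a = sin((1−f)δ)/sin δ ≈ 0.502, b = sin(fδ)/sin δ ≈ 0.502.
p = a·p₁ + b·p₂ ≈ (0.794, 0.343, -0.502); φ = arcsin(p_z) ≈ -30.14°, λ = atan2(p_y, p_x) ≈ 23.39°.

≈ 30.1°S, 23.4°E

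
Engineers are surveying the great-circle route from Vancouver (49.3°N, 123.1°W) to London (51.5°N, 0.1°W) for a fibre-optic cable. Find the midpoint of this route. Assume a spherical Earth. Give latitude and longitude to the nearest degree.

Write both endpoints as unit vectors p₁, p₂ with components (cos φ cos λ, cos φ sin λ, sin φ).
The central angle between the endpoints is δ = arccos(p₁·p₂) ≈ 1.189 rad (68.1°).
Interpolate at f = 1/2 with slerp weights a = sin((1−f)δ)/sin δ ≈ 0.604, b = sin(fδ)/sin δ ≈ 0.604.
p = a·p₁ + b·p₂ ≈ (0.161, -0.330, 0.930); φ = arcsin(p_z) ≈ 68.44°, λ = atan2(p_y, p_x) ≈ -64.05°.

≈ 68°N, 64°W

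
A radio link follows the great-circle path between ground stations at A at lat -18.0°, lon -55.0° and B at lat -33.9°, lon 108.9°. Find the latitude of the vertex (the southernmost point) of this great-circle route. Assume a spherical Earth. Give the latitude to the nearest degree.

The great circle lies in the plane with unit normal n̂ = (p₁ × p₂)/|p₁ × p₂|.
Here n̂_z ≈ +0.270; the vertex latitude is φ_max = arccos|n̂_z| ≈ 74.3°.

≈ -74°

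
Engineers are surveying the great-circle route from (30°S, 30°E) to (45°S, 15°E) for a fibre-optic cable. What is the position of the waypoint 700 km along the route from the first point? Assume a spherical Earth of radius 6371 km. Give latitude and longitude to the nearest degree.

≈ (35°S, 26°E)

From cos δ = sin φ₁ sin φ₂ + cos φ₁ cos φ₂ cos Δλ, the central angle is δ ≈ 0.333 rad (19.1°). The total great-circle distance is δ·R ≈ 0.333 × 6371 ≈ 2122 km, so the target fraction is f = 700/2122 ≈ 0.330.
Interpolate at f ≈ 0.330 with slerp weights a = sin((1−f)δ)/sin δ ≈ 0.677, b = sin(fδ)/sin δ ≈ 0.335.
p = a·p₁ + b·p₂ ≈ (0.737, 0.355, -0.576); φ = arcsin(p_z) ≈ -35.15°, λ = atan2(p_y, p_x) ≈ 25.69°.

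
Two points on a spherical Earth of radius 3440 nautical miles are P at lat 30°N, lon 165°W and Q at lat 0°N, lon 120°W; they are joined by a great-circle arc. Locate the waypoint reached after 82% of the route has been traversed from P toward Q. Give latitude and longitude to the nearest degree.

≈ lat 6°N, lon 127°W

Write both endpoints as unit vectors p₁, p₂ with components (cos φ cos λ, cos φ sin λ, sin φ).
The central angle between the endpoints is δ = arccos(p₁·p₂) ≈ 0.912 rad (52.2°).
Interpolate at f = 0.82 with slerp weights a = sin((1−f)δ)/sin δ ≈ 0.207, b = sin(fδ)/sin δ ≈ 0.860.
p = a·p₁ + b·p₂ ≈ (-0.603, -0.791, 0.103); φ = arcsin(p_z) ≈ 5.93°, λ = atan2(p_y, p_x) ≈ -127.31°.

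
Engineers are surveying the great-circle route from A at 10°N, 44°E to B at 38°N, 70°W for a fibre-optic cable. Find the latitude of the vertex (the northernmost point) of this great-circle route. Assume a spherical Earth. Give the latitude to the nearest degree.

≈ 44°N

The great circle lies in the plane with unit normal n̂ = (p₁ × p₂)/|p₁ × p₂|.
Here n̂_z ≈ -0.725; the vertex latitude is φ_max = arccos|n̂_z| ≈ 43.5°.
Check via Clairaut: cos φ_max = |cos φ₁| · sin C = cos(10.0°)·sin(47.4°) ≈ 0.725, again giving ≈ 43.5°.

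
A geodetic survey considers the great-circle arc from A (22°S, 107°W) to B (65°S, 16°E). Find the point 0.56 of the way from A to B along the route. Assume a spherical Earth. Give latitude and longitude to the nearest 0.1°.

≈ (62.3°S, 73.3°W)

Write both endpoints as unit vectors p₁, p₂ with components (cos φ cos λ, cos φ sin λ, sin φ).
The central angle between the endpoints is δ = arccos(p₁·p₂) ≈ 1.444 rad (82.8°).
Interpolate at f = 0.56 with slerp weights a = sin((1−f)δ)/sin δ ≈ 0.598, b = sin(fδ)/sin δ ≈ 0.729.
p = a·p₁ + b·p₂ ≈ (0.134, -0.446, -0.885); φ = arcsin(p_z) ≈ -62.27°, λ = atan2(p_y, p_x) ≈ -73.25°.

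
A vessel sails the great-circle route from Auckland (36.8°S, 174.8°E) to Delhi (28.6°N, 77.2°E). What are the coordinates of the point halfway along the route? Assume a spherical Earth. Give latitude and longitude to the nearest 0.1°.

Convert each endpoint to a unit vector on the sphere (x = cos φ cos λ, y = cos φ sin λ, z = sin φ).
The central angle between the endpoints is δ = arccos(p₁·p₂) ≈ 1.960 rad (112.3°).
Interpolate at f = 1/2 with slerp weights a = sin((1−f)δ)/sin δ ≈ 0.898, b = sin(fδ)/sin δ ≈ 0.898.
p = a·p₁ + b·p₂ ≈ (-0.541, 0.834, -0.108); φ = arcsin(p_z) ≈ -6.20°, λ = atan2(p_y, p_x) ≈ 122.99°.

≈ (6.2°S, 123.0°E)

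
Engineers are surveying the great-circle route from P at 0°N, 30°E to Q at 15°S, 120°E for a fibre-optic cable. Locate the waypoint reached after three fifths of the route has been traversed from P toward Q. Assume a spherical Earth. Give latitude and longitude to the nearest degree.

From cos δ = sin φ₁ sin φ₂ + cos φ₁ cos φ₂ cos Δλ, the central angle is δ ≈ 1.571 rad (90.0°).
Interpolate at f = 3/5 with slerp weights a = sin((1−f)δ)/sin δ ≈ 0.588, b = sin(fδ)/sin δ ≈ 0.809.
p = a·p₁ + b·p₂ ≈ (0.118, 0.971, -0.209); φ = arcsin(p_z) ≈ -12.09°, λ = atan2(p_y, p_x) ≈ 83.05°.

≈ 12°S, 83°E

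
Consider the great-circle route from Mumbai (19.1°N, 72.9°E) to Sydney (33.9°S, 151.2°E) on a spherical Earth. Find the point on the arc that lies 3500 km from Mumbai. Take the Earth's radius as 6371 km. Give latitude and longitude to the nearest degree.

≈ (0°N, 98°E)

Convert each endpoint to a unit vector on the sphere (x = cos φ cos λ, y = cos φ sin λ, z = sin φ).
The central angle between the endpoints is δ = arccos(p₁·p₂) ≈ 1.594 rad (91.3°). The total great-circle distance is δ·R ≈ 1.594 × 6371 ≈ 10157 km, so the target fraction is f = 3500/10157 ≈ 0.345.
Interpolate at f ≈ 0.345 with slerp weights a = sin((1−f)δ)/sin δ ≈ 0.865, b = sin(fδ)/sin δ ≈ 0.522.
p = a·p₁ + b·p₂ ≈ (-0.140, 0.990, -0.008); φ = arcsin(p_z) ≈ -0.47°, λ = atan2(p_y, p_x) ≈ 98.02°.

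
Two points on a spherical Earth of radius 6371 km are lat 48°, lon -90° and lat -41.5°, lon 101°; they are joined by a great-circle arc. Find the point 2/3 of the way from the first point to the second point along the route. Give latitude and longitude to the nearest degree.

From cos δ = sin φ₁ sin φ₂ + cos φ₁ cos φ₂ cos Δλ, the central angle is δ ≈ 2.965 rad (169.9°).
Interpolate at f = 2/3 with slerp weights a = sin((1−f)δ)/sin δ ≈ 4.741, b = sin(fδ)/sin δ ≈ 5.217.
p = a·p₁ + b·p₂ ≈ (-0.745, 0.663, 0.066); φ = arcsin(p_z) ≈ 3.80°, λ = atan2(p_y, p_x) ≈ 138.34°.

≈ lat 4°, lon 138°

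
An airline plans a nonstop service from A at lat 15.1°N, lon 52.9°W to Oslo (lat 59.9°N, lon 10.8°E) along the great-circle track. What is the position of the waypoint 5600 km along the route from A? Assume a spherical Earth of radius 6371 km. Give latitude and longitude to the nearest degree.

Write both endpoints as unit vectors p₁, p₂ with components (cos φ cos λ, cos φ sin λ, sin φ).
The central angle between the endpoints is δ = arccos(p₁·p₂) ≈ 1.115 rad (63.9°). The total great-circle distance is δ·R ≈ 1.115 × 6371 ≈ 7106 km, so the target fraction is f = 5600/7106 ≈ 0.788.
Interpolate at f ≈ 0.788 with slerp weights a = sin((1−f)δ)/sin δ ≈ 0.261, b = sin(fδ)/sin δ ≈ 0.858.
p = a·p₁ + b·p₂ ≈ (0.574, -0.120, 0.810); φ = arcsin(p_z) ≈ 54.08°, λ = atan2(p_y, p_x) ≈ -11.82°.

≈ lat 54°N, lon 12°W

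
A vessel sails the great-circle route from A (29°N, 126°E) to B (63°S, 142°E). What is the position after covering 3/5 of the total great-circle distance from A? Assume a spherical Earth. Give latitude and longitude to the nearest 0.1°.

From cos δ = sin φ₁ sin φ₂ + cos φ₁ cos φ₂ cos Δλ, the central angle is δ ≈ 1.621 rad (92.9°).
Interpolate at f = 3/5 with slerp weights a = sin((1−f)δ)/sin δ ≈ 0.605, b = sin(fδ)/sin δ ≈ 0.827.
p = a·p₁ + b·p₂ ≈ (-0.607, 0.659, -0.444); φ = arcsin(p_z) ≈ -26.36°, λ = atan2(p_y, p_x) ≈ 132.64°.

≈ (26.4°S, 132.6°E)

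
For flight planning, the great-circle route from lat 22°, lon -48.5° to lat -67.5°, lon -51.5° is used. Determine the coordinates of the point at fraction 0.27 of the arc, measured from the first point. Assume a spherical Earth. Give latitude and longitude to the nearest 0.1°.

≈ lat -2.2°, lon -49.0°

Convert each endpoint to a unit vector on the sphere (x = cos φ cos λ, y = cos φ sin λ, z = sin φ).
The central angle between the endpoints is δ = arccos(p₁·p₂) ≈ 1.563 rad (89.5°).
Interpolate at f = 0.27 with slerp weights a = sin((1−f)δ)/sin δ ≈ 0.909, b = sin(fδ)/sin δ ≈ 0.409.
p = a·p₁ + b·p₂ ≈ (0.656, -0.754, -0.038); φ = arcsin(p_z) ≈ -2.17°, λ = atan2(p_y, p_x) ≈ -48.97°.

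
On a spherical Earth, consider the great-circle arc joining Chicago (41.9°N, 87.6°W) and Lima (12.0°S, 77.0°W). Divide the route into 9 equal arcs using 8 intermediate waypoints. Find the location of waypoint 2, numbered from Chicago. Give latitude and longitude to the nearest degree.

From cos δ = sin φ₁ sin φ₂ + cos φ₁ cos φ₂ cos Δλ, the central angle is δ ≈ 0.956 rad (54.8°).
Interpolate at f = 2/9 with slerp weights a = sin((1−f)δ)/sin δ ≈ 0.829, b = sin(fδ)/sin δ ≈ 0.258.
p = a·p₁ + b·p₂ ≈ (0.083, -0.862, 0.500); φ = arcsin(p_z) ≈ 29.98°, λ = atan2(p_y, p_x) ≈ -84.53°.

≈ 30°N, 85°W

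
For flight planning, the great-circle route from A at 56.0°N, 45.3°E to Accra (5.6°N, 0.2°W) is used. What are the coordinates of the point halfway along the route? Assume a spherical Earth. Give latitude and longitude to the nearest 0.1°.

Write both endpoints as unit vectors p₁, p₂ with components (cos φ cos λ, cos φ sin λ, sin φ).
The central angle between the endpoints is δ = arccos(p₁·p₂) ≈ 1.080 rad (61.9°).
Interpolate at f = 1/2 with slerp weights a = sin((1−f)δ)/sin δ ≈ 0.583, b = sin(fδ)/sin δ ≈ 0.583.
p = a·p₁ + b·p₂ ≈ (0.810, 0.230, 0.540); φ = arcsin(p_z) ≈ 32.70°, λ = atan2(p_y, p_x) ≈ 15.84°.

≈ 32.7°N, 15.8°E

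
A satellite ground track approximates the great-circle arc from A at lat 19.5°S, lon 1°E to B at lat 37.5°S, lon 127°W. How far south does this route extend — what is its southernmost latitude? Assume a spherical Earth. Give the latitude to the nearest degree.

The great circle lies in the plane with unit normal n̂ = (p₁ × p₂)/|p₁ × p₂|.
Here n̂_z ≈ -0.610; the vertex latitude is φ_max = arccos|n̂_z| ≈ 52.4°.

≈ 52°S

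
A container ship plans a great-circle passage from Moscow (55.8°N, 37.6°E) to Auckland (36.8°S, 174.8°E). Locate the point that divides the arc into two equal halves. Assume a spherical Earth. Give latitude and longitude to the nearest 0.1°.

Convert each endpoint to a unit vector on the sphere (x = cos φ cos λ, y = cos φ sin λ, z = sin φ).
The central angle between the endpoints is δ = arccos(p₁·p₂) ≈ 2.542 rad (145.7°).
Interpolate at f = 1/2 with slerp weights a = sin((1−f)δ)/sin δ ≈ 1.694, b = sin(fδ)/sin δ ≈ 1.694.
p = a·p₁ + b·p₂ ≈ (-0.596, 0.704, 0.386); φ = arcsin(p_z) ≈ 22.72°, λ = atan2(p_y, p_x) ≈ 130.28°.

≈ 22.7°N, 130.3°E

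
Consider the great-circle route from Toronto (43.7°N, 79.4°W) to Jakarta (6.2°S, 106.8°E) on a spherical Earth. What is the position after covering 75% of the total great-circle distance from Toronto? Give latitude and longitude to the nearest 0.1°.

≈ 29.0°N, 111.6°E

From cos δ = sin φ₁ sin φ₂ + cos φ₁ cos φ₂ cos Δλ, the central angle is δ ≈ 2.480 rad (142.1°).
Interpolate at f = 0.75 with slerp weights a = sin((1−f)δ)/sin δ ≈ 0.946, b = sin(fδ)/sin δ ≈ 1.560.
p = a·p₁ + b·p₂ ≈ (-0.323, 0.813, 0.485); φ = arcsin(p_z) ≈ 29.02°, λ = atan2(p_y, p_x) ≈ 111.65°.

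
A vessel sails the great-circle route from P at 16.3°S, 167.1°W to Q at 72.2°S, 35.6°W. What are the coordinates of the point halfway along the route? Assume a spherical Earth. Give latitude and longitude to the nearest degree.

From cos δ = sin φ₁ sin φ₂ + cos φ₁ cos φ₂ cos Δλ, the central angle is δ ≈ 1.498 rad (85.8°).
Interpolate at f = 1/2 with slerp weights a = sin((1−f)δ)/sin δ ≈ 0.683, b = sin(fδ)/sin δ ≈ 0.683.
p = a·p₁ + b·p₂ ≈ (-0.469, -0.268, -0.842); φ = arcsin(p_z) ≈ -57.31°, λ = atan2(p_y, p_x) ≈ -150.28°.

≈ 57°S, 150°W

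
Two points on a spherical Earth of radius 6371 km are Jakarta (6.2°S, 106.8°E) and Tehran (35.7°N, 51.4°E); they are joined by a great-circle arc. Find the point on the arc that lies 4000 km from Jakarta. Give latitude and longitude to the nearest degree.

≈ 18°N, 80°E

Write both endpoints as unit vectors p₁, p₂ with components (cos φ cos λ, cos φ sin λ, sin φ).
The central angle between the endpoints is δ = arccos(p₁·p₂) ≈ 1.164 rad (66.7°). The total great-circle distance is δ·R ≈ 1.164 × 6371 ≈ 7418 km, so the target fraction is f = 4000/7418 ≈ 0.539.
Interpolate at f ≈ 0.539 with slerp weights a = sin((1−f)δ)/sin δ ≈ 0.556, b = sin(fδ)/sin δ ≈ 0.640.
p = a·p₁ + b·p₂ ≈ (0.164, 0.935, 0.313); φ = arcsin(p_z) ≈ 18.25°, λ = atan2(p_y, p_x) ≈ 80.05°.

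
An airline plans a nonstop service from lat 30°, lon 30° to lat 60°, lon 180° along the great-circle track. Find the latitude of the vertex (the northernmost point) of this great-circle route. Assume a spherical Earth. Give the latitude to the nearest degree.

≈ 77°

The great circle lies in the plane with unit normal n̂ = (p₁ × p₂)/|p₁ × p₂|.
Here n̂_z ≈ +0.217; the vertex latitude is φ_max = arccos|n̂_z| ≈ 77.5°.
Check via Clairaut: cos φ_max = |cos φ₁| · sin C = cos(30.0°)·sin(14.5°) ≈ 0.217, again giving ≈ 77.5°.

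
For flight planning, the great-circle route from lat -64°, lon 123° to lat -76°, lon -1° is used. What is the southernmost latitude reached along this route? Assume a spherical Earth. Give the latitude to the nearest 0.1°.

The great circle lies in the plane with unit normal n̂ = (p₁ × p₂)/|p₁ × p₂|.
Here n̂_z ≈ -0.151; the vertex latitude is φ_max = arccos|n̂_z| ≈ 81.3°.

≈ -81.3°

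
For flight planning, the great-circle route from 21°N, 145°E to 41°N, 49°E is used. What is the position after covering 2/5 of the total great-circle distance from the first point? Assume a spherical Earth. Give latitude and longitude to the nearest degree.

Convert each endpoint to a unit vector on the sphere (x = cos φ cos λ, y = cos φ sin λ, z = sin φ).
The central angle between the endpoints is δ = arccos(p₁·p₂) ≈ 1.409 rad (80.7°).
Interpolate at f = 2/5 with slerp weights a = sin((1−f)δ)/sin δ ≈ 0.758, b = sin(fδ)/sin δ ≈ 0.541.
p = a·p₁ + b·p₂ ≈ (-0.312, 0.714, 0.627); φ = arcsin(p_z) ≈ 38.81°, λ = atan2(p_y, p_x) ≈ 113.58°.

≈ 39°N, 114°E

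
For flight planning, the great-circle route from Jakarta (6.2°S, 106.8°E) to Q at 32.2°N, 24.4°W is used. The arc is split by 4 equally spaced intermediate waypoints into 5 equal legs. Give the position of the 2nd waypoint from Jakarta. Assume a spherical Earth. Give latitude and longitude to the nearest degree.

Convert each endpoint to a unit vector on the sphere (x = cos φ cos λ, y = cos φ sin λ, z = sin φ).
The central angle between the endpoints is δ = arccos(p₁·p₂) ≈ 2.229 rad (127.7°).
Interpolate at f = 2/5 with slerp weights a = sin((1−f)δ)/sin δ ≈ 1.230, b = sin(fδ)/sin δ ≈ 0.984.
p = a·p₁ + b·p₂ ≈ (0.405, 0.827, 0.391); φ = arcsin(p_z) ≈ 23.03°, λ = atan2(p_y, p_x) ≈ 63.92°.

≈ 23°N, 64°E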